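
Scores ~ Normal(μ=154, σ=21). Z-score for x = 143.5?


z = (x - μ)/σ = (143.5 - 154)/21 = -0.5

z = -0.5


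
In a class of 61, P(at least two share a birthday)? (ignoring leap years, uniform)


P(all different) = Π(365-i)/365 for i=0..60
= 0.004911
P(match) = 1 - 0.004911 = 0.995089

P ≈ 0.9951 ≈ 99.51%


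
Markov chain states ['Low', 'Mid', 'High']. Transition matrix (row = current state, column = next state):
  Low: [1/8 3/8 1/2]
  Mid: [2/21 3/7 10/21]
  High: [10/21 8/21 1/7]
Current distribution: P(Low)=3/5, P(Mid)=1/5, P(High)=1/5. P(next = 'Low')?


P(next=Low) = Σᵢ P(now=i)×P(i→Low)
= 3/5×1/8 + 1/5×2/21 + 1/5×10/21
= 3/40 + 2/105 + 2/21 = 53/280

P = 53/280 ≈ 0.1893


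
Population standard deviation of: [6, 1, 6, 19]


Mean = 32/4 = 8
  (6-8)²=4
  (1-8)²=49
  (6-8)²=4
  (19-8)²=121
Σ(x-μ)² = 178
σ² = 178/4 = 89/2

σ = √(89/2) ≈ 6.6708


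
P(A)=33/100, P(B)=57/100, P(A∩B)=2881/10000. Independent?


P(A)×P(B) = 1881/10000
P(A∩B) = 2881/10000
Not equal → NOT independent

No, not independent


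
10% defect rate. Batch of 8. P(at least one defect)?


P(all good) = (9/10)^8 = 43046721/100000000
P(≥1 defect) = 56953279/100000000

P = 56953279/100000000 ≈ 56.95%


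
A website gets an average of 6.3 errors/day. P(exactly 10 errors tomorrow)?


Poisson(λ=6.3): P(X=10) = e^(-λ)×λ^k/k!
= e^(-6.3) × 6.3^10 / 10!
≈ 0.001836304777 × 98493029.1882 / 3628800 ≈ 0.049841

P(X=10) ≈ 0.049841 ≈ 4.98%


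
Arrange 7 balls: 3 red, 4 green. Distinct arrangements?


7!/(3!×4!) = 35

35


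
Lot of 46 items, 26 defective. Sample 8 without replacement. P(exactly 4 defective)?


Hypergeometric: C(26,4)×C(20,4)/C(46,8)
= 14950×4845/260932815 = 16150/58179

P(X=4) = 16150/58179 ≈ 27.76%


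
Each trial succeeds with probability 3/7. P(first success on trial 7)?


Geometric: P(X=7) = (1-p)^(k-1)×p = (4/7)^6×3/7 = 12288/823543

P(X=7) = 12288/823543 ≈ 1.49%


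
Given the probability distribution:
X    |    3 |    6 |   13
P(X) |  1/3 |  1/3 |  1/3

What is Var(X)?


E[X] = 22/3
E[X²] = 214/3
Var(X) = E[X²] - (E[X])² = 214/3 - 484/9 = 158/9

Var(X) = 158/9 ≈ 17.5556


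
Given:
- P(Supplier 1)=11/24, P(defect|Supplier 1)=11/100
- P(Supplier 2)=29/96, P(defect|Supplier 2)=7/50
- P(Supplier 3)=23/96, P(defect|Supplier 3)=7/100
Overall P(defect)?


P(B) = Σ P(B|Aᵢ)×P(Aᵢ)
  11/100×11/24 = 121/2400
  7/50×29/96 = 203/4800
  7/100×23/96 = 161/9600
Sum = 1051/9600

P(defect) = 1051/9600 ≈ 10.95%


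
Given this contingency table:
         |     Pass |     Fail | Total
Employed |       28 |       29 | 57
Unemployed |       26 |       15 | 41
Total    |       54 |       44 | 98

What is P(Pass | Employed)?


P(Pass | Employed) = 28/(28+29) = 28/57

P(Pass|Employed) = 28/57 ≈ 49.12%


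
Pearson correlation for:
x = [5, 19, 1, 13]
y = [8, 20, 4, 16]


n=4, Σx=38, Σy=48, Σxy=632, Σx²=556, Σy²=736
r = (4×632 - 38×48)/√((4×556 - 38²)(4×736 - 48²))
= 704/√(780×640) = 704/√499200 ≈ 704/706.5409 ≈ 0.9964

r ≈ 0.9964


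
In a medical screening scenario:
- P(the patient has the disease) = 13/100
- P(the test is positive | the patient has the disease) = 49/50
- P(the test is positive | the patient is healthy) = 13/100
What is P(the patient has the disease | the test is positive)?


Using Bayes' theorem:
P(A|B) = P(B|A)·P(A) / P(B)

P(the test is positive) = 49/50 × 13/100 + 13/100 × 87/100
= 637/5000 + 1131/10000 = 481/2000

P(the patient has the disease|the test is positive) = (637/5000) / (481/2000) = 98/185

P(the patient has the disease|the test is positive) = 98/185 ≈ 52.97%


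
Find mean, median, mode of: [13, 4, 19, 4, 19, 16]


Sorted: [4, 4, 13, 16, 19, 19]
Mean = 75/6 = 25/2
Median = 29/2
Freq: {13: 1, 4: 2, 19: 2, 16: 1}
Mode: [4, 19]

Mean=25/2, Median=29/2, Mode=[4, 19]


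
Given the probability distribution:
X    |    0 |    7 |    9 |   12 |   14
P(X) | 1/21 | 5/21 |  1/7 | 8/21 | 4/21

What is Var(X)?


E[X] = 214/21
E[X²] = 808/7
Var(X) = E[X²] - (E[X])² = 808/7 - 45796/441 = 5108/441

Var(X) = 5108/441 ≈ 11.5828


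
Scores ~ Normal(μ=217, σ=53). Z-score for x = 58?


z = (x - μ)/σ = (58 - 217)/53 = -3.0

z = -3.0


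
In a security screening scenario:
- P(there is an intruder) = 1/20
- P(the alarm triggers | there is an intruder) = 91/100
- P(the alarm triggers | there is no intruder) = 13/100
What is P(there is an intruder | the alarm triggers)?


Using Bayes' theorem:
P(A|B) = P(B|A)·P(A) / P(B)

P(the alarm triggers) = 91/100 × 1/20 + 13/100 × 19/20
= 91/2000 + 247/2000 = 169/1000

P(there is an intruder|the alarm triggers) = (91/2000) / (169/1000) = 7/26

P(there is an intruder|the alarm triggers) = 7/26 ≈ 26.92%


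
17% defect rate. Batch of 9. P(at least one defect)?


P(all good) = (83/100)^9 = 186940255267540403/1000000000000000000
P(≥1 defect) = 813059744732459597/1000000000000000000

P = 813059744732459597/1000000000000000000 ≈ 81.31%


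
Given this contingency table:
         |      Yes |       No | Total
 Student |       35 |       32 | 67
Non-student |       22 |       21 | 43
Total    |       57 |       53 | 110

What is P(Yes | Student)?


P(Yes | Student) = 35/(35+32) = 35/67

P(Yes|Student) = 35/67 ≈ 52.24%


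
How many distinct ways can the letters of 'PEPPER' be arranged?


Letters: 6, freq: {'P': 3, 'E': 2, 'R': 1}
6!/(3!×2!×1!) = 720/12 = 60

60


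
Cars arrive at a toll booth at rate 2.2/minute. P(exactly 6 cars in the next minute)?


Poisson(λ=2.2): P(X=6) = e^(-λ)×λ^k/k!
= e^(-2.2) × 2.2^6 / 6!
≈ 0.1108031584 × 113.379904 / 720 ≈ 0.017448

P(X=6) ≈ 0.017448 ≈ 1.74%


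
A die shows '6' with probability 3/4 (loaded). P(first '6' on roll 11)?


Geometric: P(X=11) = (1-p)^(k-1)×p = (1/4)^10×3/4 = 3/4194304

P(X=11) = 3/4194304 ≈ 0.00%


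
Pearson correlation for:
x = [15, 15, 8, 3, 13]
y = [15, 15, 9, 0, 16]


n=5, Σx=54, Σy=55, Σxy=730, Σx²=692, Σy²=787
r = (5×730 - 54×55)/√((5×692 - 54²)(5×787 - 55²))
= 680/√(544×910) = 680/√495040 ≈ 680/703.5908 ≈ 0.9665

r ≈ 0.9665


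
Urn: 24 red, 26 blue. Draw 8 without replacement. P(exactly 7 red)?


Hypergeometric: C(24,7)×C(26,1)/C(50,8)
= 346104×26/536878650 = 5928/353675

P(X=7) = 5928/353675 ≈ 1.68%


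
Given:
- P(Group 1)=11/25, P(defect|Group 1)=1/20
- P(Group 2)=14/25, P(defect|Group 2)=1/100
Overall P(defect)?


P(B) = Σ P(B|Aᵢ)×P(Aᵢ)
  1/20×11/25 = 11/500
  1/100×14/25 = 7/1250
Sum = 69/2500

P(defect) = 69/2500 ≈ 2.76%


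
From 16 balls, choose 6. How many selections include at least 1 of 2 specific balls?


Complement: C(16,6) - C(14,6) = 8008 - 3003 = 5005

5005


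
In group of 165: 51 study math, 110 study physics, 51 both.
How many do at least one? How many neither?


|A∪B| = 51+110-51 = 110
Neither = 165-110 = 55

At least one: 110; Neither: 55


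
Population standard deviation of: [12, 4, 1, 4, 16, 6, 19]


Mean = 62/7
  (12-62/7)²=484/49
  (4-62/7)²=1156/49
  (1-62/7)²=3025/49
  (4-62/7)²=1156/49
  (16-62/7)²=2500/49
  (6-62/7)²=400/49
  (19-62/7)²=5041/49
Σ(x-μ)² = 1966/7
σ² = (1966/7)/7 = 1966/49

σ = √(1966/49) ≈ 6.3342


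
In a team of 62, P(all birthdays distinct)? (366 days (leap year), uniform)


P(all different) = Π(366-i)/366 for i=0..61
= (366/366)×(365/366)×...×(305/366)
= 0.004156

P ≈ 0.0042 ≈ 0.42%


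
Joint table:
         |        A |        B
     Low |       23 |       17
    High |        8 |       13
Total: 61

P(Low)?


P(Low) = (23+17)/61 = 40/61

P(Low) = 40/61 ≈ 65.57%


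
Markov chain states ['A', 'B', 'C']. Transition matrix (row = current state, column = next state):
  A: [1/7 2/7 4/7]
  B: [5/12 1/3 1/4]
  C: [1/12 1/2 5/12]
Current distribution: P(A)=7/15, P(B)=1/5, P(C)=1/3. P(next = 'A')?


P(next=A) = Σᵢ P(now=i)×P(i→A)
= 7/15×1/7 + 1/5×5/12 + 1/3×1/12
= 1/15 + 1/12 + 1/36 = 8/45

P = 8/45 ≈ 0.1778


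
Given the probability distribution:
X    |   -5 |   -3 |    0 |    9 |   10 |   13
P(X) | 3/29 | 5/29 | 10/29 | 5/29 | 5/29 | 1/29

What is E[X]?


E[X] = Σ x·P(X=x)
= (-5)×(3/29) + (-3)×(5/29) + (0)×(10/29) + (9)×(5/29) + (10)×(5/29) + (13)×(1/29)
= 78/29

E[X] = 78/29


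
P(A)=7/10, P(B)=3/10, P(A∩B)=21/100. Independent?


P(A)×P(B) = 21/100
P(A∩B) = 21/100
Equal ✓ → Independent

Yes, independent


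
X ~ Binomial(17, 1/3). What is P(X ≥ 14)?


P(X ≥ 14) = Σ P(X=i) for i=14..17
P(X=14) = 5440/129140163
P(X=15) = 544/129140163
P(X=16) = 34/129140163
P(X=17) = 1/129140163
Sum = 6019/129140163

P(X ≥ 14) = 6019/129140163 ≈ 0.00%


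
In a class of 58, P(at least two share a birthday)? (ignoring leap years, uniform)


P(all different) = Π(365-i)/365 for i=0..57
= 0.008335
P(match) = 1 - 0.008335 = 0.991665

P ≈ 0.9917 ≈ 99.17%


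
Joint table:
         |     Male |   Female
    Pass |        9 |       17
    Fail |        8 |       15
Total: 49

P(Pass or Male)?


P(Pass∨Male) = P(Pass) + P(Male) - P(Pass∧Male)
= (26 + 17 - 9)/49 = 34/49

P = 34/49 ≈ 69.39%


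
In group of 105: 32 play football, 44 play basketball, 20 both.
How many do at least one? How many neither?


|A∪B| = 32+44-20 = 56
Neither = 105-56 = 49

At least one: 56; Neither: 49


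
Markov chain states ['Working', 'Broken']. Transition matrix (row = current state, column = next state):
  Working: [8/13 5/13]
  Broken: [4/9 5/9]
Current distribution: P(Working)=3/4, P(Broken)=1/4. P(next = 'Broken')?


P(next=Broken) = Σᵢ P(now=i)×P(i→Broken)
= 3/4×5/13 + 1/4×5/9
= 15/52 + 5/36 = 50/117

P = 50/117 ≈ 0.4274


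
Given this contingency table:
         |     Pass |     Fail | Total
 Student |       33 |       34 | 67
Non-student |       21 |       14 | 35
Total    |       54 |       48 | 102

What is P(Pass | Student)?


P(Pass | Student) = 33/(33+34) = 33/67

P(Pass|Student) = 33/67 ≈ 49.25%


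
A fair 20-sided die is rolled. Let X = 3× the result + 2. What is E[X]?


E[die] = (1+20)/2 = 21/2
E[X] = 3×21/2 + 2 = 67/2

E[X] = 67/2


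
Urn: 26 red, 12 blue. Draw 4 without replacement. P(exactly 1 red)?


Hypergeometric: C(26,1)×C(12,3)/C(38,4)
= 26×220/73815 = 1144/14763

P(X=1) = 1144/14763 ≈ 7.75%


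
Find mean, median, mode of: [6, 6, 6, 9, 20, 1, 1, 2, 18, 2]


Sorted: [1, 1, 2, 2, 6, 6, 6, 9, 18, 20]
Mean = 71/10
Median = 6
Freq: {6: 3, 9: 1, 20: 1, 1: 2, 2: 2, 18: 1}
Mode: [6]

Mean=71/10, Median=6, Mode=6


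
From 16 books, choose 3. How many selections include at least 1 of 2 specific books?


Complement: C(16,3) - C(14,3) = 560 - 364 = 196

196


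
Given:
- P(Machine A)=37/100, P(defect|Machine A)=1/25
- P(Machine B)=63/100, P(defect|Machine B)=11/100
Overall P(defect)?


P(B) = Σ P(B|Aᵢ)×P(Aᵢ)
  1/25×37/100 = 37/2500
  11/100×63/100 = 693/10000
Sum = 841/10000

P(defect) = 841/10000 ≈ 8.41%


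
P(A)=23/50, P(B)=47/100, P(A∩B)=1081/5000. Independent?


P(A)×P(B) = 1081/5000
P(A∩B) = 1081/5000
Equal ✓ → Independent

Yes, independent


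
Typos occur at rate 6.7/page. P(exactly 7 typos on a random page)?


Poisson(λ=6.7): P(X=7) = e^(-λ)×λ^k/k!
= e^(-6.7) × 6.7^7 / 7!
≈ 0.001230911903 × 606071.160532 / 5040 ≈ 0.148020

P(X=7) ≈ 0.148020 ≈ 14.80%


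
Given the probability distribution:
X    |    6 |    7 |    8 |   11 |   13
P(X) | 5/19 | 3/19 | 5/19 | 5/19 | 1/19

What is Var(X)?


E[X] = 159/19
E[X²] = 1421/19
Var(X) = E[X²] - (E[X])² = 1421/19 - 25281/361 = 1718/361

Var(X) = 1718/361 ≈ 4.7590


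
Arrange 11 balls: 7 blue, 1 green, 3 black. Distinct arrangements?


11!/(7!×1!×3!) = 1320

1320


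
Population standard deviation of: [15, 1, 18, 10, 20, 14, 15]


Mean = 93/7
  (15-93/7)²=144/49
  (1-93/7)²=7396/49
  (18-93/7)²=1089/49
  (10-93/7)²=529/49
  (20-93/7)²=2209/49
  (14-93/7)²=25/49
  (15-93/7)²=144/49
Σ(x-μ)² = 1648/7
σ² = (1648/7)/7 = 1648/49

σ = √(1648/49) ≈ 5.7994


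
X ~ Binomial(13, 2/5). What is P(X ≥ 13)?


P(X ≥ 13) = Σ P(X=i) for i=13..13
P(X=13) = 8192/1220703125
Sum = 8192/1220703125

P(X ≥ 13) = 8192/1220703125 ≈ 0.00%


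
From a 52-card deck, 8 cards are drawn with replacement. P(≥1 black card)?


P(not a black card) = 26/52 = 1/2
P(none in 8 draws) = (1/2)^8 = 1/256
P(≥1 black card) = 1 - 1/256 = 255/256

P = 255/256 ≈ 99.61%


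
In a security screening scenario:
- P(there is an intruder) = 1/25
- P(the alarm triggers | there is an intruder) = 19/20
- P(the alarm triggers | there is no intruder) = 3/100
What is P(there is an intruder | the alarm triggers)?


Using Bayes' theorem:
P(A|B) = P(B|A)·P(A) / P(B)

P(the alarm triggers) = 19/20 × 1/25 + 3/100 × 24/25
= 19/500 + 18/625 = 167/2500

P(there is an intruder|the alarm triggers) = (19/500) / (167/2500) = 95/167

P(there is an intruder|the alarm triggers) = 95/167 ≈ 56.89%


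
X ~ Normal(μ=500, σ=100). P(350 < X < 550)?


z₁=(350-500)/100=-1.5, z₂=(550-500)/100=0.5
P = Φ(0.5) - Φ(-1.5) = 0.691462 - 0.066807 = 0.624655 ≈ 0.6247

P(350 < X < 550) ≈ 0.6247


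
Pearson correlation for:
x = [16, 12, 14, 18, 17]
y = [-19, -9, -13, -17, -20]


n=5, Σx=77, Σy=-78, Σxy=-1240, Σx²=1209, Σy²=1300
r = (5×(-1240) - 77×(-78))/√((5×1209 - 77²)(5×1300 - (-78)²))
= -194/√(116×416) = -194/√48256 ≈ -194/219.6725 ≈ -0.8831

r ≈ -0.8831


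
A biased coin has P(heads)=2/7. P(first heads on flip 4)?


Geometric: P(X=4) = (1-p)^(k-1)×p = (5/7)^3×2/7 = 250/2401

P(X=4) = 250/2401 ≈ 10.41%


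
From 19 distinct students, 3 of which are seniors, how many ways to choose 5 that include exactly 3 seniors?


Choose 3 of the 3 seniors and 2 of the other 16 students:
C(3,3)×C(16,2) = 1×120 = 120

120


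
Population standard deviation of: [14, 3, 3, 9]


Mean = 29/4
  (14-29/4)²=729/16
  (3-29/4)²=289/16
  (3-29/4)²=289/16
  (9-29/4)²=49/16
Σ(x-μ)² = 339/4
σ² = (339/4)/4 = 339/16

σ = √(339/16) ≈ 4.6030


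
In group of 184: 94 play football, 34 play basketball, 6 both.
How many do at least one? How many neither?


|A∪B| = 94+34-6 = 122
Neither = 184-122 = 62

At least one: 122; Neither: 62


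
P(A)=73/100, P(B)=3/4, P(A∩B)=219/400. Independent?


P(A)×P(B) = 219/400
P(A∩B) = 219/400
Equal ✓ → Independent

Yes, independent


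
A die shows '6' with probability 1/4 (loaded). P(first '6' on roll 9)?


Geometric: P(X=9) = (1-p)^(k-1)×p = (3/4)^8×1/4 = 6561/262144

P(X=9) = 6561/262144 ≈ 2.50%


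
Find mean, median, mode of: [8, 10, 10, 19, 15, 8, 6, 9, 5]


Sorted: [5, 6, 8, 8, 9, 10, 10, 15, 19]
Mean = 90/9 = 10
Median = 9
Freq: {8: 2, 10: 2, 19: 1, 15: 1, 6: 1, 9: 1, 5: 1}
Mode: [8, 10]

Mean=10, Median=9, Mode=[8, 10]


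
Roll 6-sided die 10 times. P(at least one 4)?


P(no 4)^10 = (5/6)^10 = 9765625/60466176
P(≥1) = 1 - 9765625/60466176 = 50700551/60466176

P = 50700551/60466176 ≈ 83.85%


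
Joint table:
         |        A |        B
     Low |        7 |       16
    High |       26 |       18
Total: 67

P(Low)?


P(Low) = (7+16)/67 = 23/67

P(Low) = 23/67 ≈ 34.33%


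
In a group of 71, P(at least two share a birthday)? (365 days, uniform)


P(all different) = Π(365-i)/365 for i=0..70
= 0.000679
P(match) = 1 - 0.000679 = 0.999321

P ≈ 0.9993 ≈ 99.93%


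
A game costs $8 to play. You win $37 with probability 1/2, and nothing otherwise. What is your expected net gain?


E[gain] = (37-8)×1/2 + (-8)×1/2
= 29/2 - 4 = 21/2

Expected net gain = $21/2 ≈ $10.50


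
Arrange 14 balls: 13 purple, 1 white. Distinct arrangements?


14!/(13!×1!) = 14

14


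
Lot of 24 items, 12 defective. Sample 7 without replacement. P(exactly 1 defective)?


Hypergeometric: C(12,1)×C(12,6)/C(24,7)
= 12×924/346104 = 14/437

P(X=1) = 14/437 ≈ 3.20%


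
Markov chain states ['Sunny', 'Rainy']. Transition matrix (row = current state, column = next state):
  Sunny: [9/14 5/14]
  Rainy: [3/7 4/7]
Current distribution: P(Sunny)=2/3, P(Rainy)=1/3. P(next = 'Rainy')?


P(next=Rainy) = Σᵢ P(now=i)×P(i→Rainy)
= 2/3×5/14 + 1/3×4/7
= 5/21 + 4/21 = 3/7

P = 3/7 ≈ 0.4286


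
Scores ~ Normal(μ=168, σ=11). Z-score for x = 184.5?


z = (x - μ)/σ = (184.5 - 168)/11 = 1.5

z = 1.5


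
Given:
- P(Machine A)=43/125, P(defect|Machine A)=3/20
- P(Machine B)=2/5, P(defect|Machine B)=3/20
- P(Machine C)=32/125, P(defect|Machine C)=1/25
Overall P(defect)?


P(B) = Σ P(B|Aᵢ)×P(Aᵢ)
  3/20×43/125 = 129/2500
  3/20×2/5 = 3/50
  1/25×32/125 = 32/3125
Sum = 1523/12500

P(defect) = 1523/12500 ≈ 12.18%


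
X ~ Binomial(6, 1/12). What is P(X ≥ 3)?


P(X ≥ 3) = Σ P(X=i) for i=3..6
P(X=3) = 6655/746496
P(X=4) = 605/995328
P(X=5) = 11/497664
P(X=6) = 1/2985984
Sum = 14251/1492992

P(X ≥ 3) = 14251/1492992 ≈ 0.95%


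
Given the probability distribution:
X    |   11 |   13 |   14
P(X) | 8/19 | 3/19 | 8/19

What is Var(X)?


E[X] = 239/19
E[X²] = 3043/19
Var(X) = E[X²] - (E[X])² = 3043/19 - 57121/361 = 696/361

Var(X) = 696/361 ≈ 1.9280


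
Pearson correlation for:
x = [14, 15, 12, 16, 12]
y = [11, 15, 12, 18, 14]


n=5, Σx=69, Σy=70, Σxy=979, Σx²=965, Σy²=1010
r = (5×979 - 69×70)/√((5×965 - 69²)(5×1010 - 70²))
= 65/√(64×150) = 65/√9600 ≈ 65/97.9796 ≈ 0.6634

r ≈ 0.6634


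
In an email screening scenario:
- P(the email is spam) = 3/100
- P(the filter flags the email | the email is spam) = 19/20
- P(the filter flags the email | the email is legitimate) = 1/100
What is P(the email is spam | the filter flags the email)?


Using Bayes' theorem:
P(A|B) = P(B|A)·P(A) / P(B)

P(the filter flags the email) = 19/20 × 3/100 + 1/100 × 97/100
= 57/2000 + 97/10000 = 191/5000

P(the email is spam|the filter flags the email) = (57/2000) / (191/5000) = 285/382

P(the email is spam|the filter flags the email) = 285/382 ≈ 74.61%


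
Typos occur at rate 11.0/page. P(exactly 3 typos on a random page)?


Poisson(λ=11.0): P(X=3) = e^(-λ)×λ^k/k!
= e^(-11.0) × 11.0^3 / 3!
≈ 1.670170079e-05 × 1331 / 6 ≈ 0.003705

P(X=3) ≈ 0.003705 ≈ 0.37%


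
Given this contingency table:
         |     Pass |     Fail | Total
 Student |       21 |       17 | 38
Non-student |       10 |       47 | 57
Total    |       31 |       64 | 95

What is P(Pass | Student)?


P(Pass | Student) = 21/(21+17) = 21/38

P(Pass|Student) = 21/38 ≈ 55.26%


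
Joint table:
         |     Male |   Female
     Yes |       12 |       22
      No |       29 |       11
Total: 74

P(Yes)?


P(Yes) = (12+22)/74 = 34/74 = 17/37

P(Yes) = 17/37 ≈ 45.95%


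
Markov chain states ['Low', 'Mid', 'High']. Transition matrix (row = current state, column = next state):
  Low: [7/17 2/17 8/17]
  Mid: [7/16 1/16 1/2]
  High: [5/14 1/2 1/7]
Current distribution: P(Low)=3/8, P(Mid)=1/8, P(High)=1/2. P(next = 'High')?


P(next=High) = Σᵢ P(now=i)×P(i→High)
= 3/8×8/17 + 1/8×1/2 + 1/2×1/7
= 3/17 + 1/16 + 1/14 = 591/1904

P = 591/1904 ≈ 0.3104


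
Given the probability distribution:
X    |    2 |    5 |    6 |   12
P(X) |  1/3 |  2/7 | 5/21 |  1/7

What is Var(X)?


E[X] = 110/21
E[X²] = 790/21
Var(X) = E[X²] - (E[X])² = 790/21 - 12100/441 = 4490/441

Var(X) = 4490/441 ≈ 10.1814


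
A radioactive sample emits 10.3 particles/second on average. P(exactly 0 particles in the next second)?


Poisson(λ=10.3): P(X=0) = e^(-λ)×λ^k/k!
= e^(-10.3) × 10.3^0 / 0!
≈ 3.363309519e-05 × 1 / 1 ≈ 0.000034

P(X=0) ≈ 0.000034 ≈ 0.00%


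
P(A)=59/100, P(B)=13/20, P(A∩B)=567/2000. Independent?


P(A)×P(B) = 767/2000
P(A∩B) = 567/2000
Not equal → NOT independent

No, not independent


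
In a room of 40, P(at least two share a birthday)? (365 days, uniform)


P(all different) = Π(365-i)/365 for i=0..39
= 0.108768
P(match) = 1 - 0.108768 = 0.891232

P ≈ 0.8912 ≈ 89.12%


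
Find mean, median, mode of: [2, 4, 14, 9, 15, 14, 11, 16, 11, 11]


Sorted: [2, 4, 9, 11, 11, 11, 14, 14, 15, 16]
Mean = 107/10
Median = 11
Freq: {2: 1, 4: 1, 14: 2, 9: 1, 15: 1, 11: 3, 16: 1}
Mode: [11]

Mean=107/10, Median=11, Mode=11


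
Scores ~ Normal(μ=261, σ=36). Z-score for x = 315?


z = (x - μ)/σ = (315 - 261)/36 = 1.5

z = 1.5


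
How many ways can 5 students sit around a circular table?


Circular arrangements of 5 distinct objects: fix one position to break rotational symmetry.
(n-1)! = 4! = 24

24


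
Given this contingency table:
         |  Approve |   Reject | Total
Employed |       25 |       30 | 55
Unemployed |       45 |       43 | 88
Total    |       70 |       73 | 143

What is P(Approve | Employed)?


P(Approve | Employed) = 25/(25+30) = 25/55 = 5/11

P(Approve|Employed) = 5/11 ≈ 45.45%


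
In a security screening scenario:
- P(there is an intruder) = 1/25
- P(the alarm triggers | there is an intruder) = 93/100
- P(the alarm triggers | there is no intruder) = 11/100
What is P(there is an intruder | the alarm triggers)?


Using Bayes' theorem:
P(A|B) = P(B|A)·P(A) / P(B)

P(the alarm triggers) = 93/100 × 1/25 + 11/100 × 24/25
= 93/2500 + 66/625 = 357/2500

P(there is an intruder|the alarm triggers) = (93/2500) / (357/2500) = 31/119

P(there is an intruder|the alarm triggers) = 31/119 ≈ 26.05%


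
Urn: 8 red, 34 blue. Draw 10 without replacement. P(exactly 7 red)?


Hypergeometric: C(8,7)×C(34,3)/C(42,10)
= 8×5984/1471442973 = 256/7868679

P(X=7) = 256/7868679 ≈ 0.00%


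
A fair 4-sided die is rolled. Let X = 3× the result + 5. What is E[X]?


E[die] = (1+4)/2 = 5/2
E[X] = 3×5/2 + 5 = 25/2

E[X] = 25/2


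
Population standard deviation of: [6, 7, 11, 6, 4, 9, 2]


Mean = 45/7
  (6-45/7)²=9/49
  (7-45/7)²=16/49
  (11-45/7)²=1024/49
  (6-45/7)²=9/49
  (4-45/7)²=289/49
  (9-45/7)²=324/49
  (2-45/7)²=961/49
Σ(x-μ)² = 376/7
σ² = (376/7)/7 = 376/49

σ = √(376/49) ≈ 2.7701


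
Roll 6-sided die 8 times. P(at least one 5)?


P(no 5)^8 = (5/6)^8 = 390625/1679616
P(≥1) = 1 - 390625/1679616 = 1288991/1679616

P = 1288991/1679616 ≈ 76.74%


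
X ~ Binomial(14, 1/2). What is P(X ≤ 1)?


P(X ≤ 1) = Σ P(X=i) for i=0..1
P(X=0) = 1/16384
P(X=1) = 7/8192
Sum = 15/16384

P(X ≤ 1) = 15/16384 ≈ 0.09%


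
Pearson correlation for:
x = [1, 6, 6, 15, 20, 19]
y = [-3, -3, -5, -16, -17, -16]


n=6, Σx=67, Σy=-60, Σxy=-935, Σx²=1059, Σy²=844
r = (6×(-935) - 67×(-60))/√((6×1059 - 67²)(6×844 - (-60)²))
= -1590/√(1865×1464) = -1590/√2730360 ≈ -1590/1652.3801 ≈ -0.9622

r ≈ -0.9622


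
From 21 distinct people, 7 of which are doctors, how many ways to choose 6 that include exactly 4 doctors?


Choose 4 of the 7 doctors and 2 of the other 14 people:
C(7,4)×C(14,2) = 35×91 = 3185

3185


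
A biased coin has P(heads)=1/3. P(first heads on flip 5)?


Geometric: P(X=5) = (1-p)^(k-1)×p = (2/3)^4×1/3 = 16/243

P(X=5) = 16/243 ≈ 6.58%


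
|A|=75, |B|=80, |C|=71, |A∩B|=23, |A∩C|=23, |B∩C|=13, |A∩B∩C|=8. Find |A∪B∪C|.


|A∪B∪C| = 75+80+71-23-23-13+8 = 175

|A∪B∪C| = 175


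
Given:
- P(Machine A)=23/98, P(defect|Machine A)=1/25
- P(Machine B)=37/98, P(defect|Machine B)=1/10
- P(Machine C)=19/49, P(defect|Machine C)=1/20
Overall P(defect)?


P(B) = Σ P(B|Aᵢ)×P(Aᵢ)
  1/25×23/98 = 23/2450
  1/10×37/98 = 37/980
  1/20×19/49 = 19/980
Sum = 163/2450

P(defect) = 163/2450 ≈ 6.65%


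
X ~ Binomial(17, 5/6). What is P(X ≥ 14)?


P(X ≥ 14) = Σ P(X=i) for i=14..17
P(X=14) = 518798828125/2115832430592
P(X=15) = 518798828125/2115832430592
P(X=16) = 2593994140625/16926659444736
P(X=17) = 762939453125/16926659444736
Sum = 5828857421875/8463329722368

P(X ≥ 14) = 5828857421875/8463329722368 ≈ 68.87%


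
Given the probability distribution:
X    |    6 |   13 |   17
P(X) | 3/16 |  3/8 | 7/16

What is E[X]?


E[X] = Σ x·P(X=x)
= (6)×(3/16) + (13)×(3/8) + (17)×(7/16)
= 215/16

E[X] = 215/16


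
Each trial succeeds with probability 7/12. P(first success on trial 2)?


Geometric: P(X=2) = (1-p)^(k-1)×p = (5/12)^1×7/12 = 35/144

P(X=2) = 35/144 ≈ 24.31%


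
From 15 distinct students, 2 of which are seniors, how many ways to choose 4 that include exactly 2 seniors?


Choose 2 of the 2 seniors and 2 of the other 13 students:
C(2,2)×C(13,2) = 1×78 = 78

78


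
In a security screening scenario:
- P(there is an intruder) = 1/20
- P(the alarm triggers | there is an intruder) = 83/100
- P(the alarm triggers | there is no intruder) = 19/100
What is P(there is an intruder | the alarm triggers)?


Using Bayes' theorem:
P(A|B) = P(B|A)·P(A) / P(B)

P(the alarm triggers) = 83/100 × 1/20 + 19/100 × 19/20
= 83/2000 + 361/2000 = 111/500

P(there is an intruder|the alarm triggers) = (83/2000) / (111/500) = 83/444

P(there is an intruder|the alarm triggers) = 83/444 ≈ 18.69%


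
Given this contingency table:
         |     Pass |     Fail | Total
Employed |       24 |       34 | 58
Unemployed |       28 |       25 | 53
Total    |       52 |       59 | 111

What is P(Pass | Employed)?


P(Pass | Employed) = 24/(24+34) = 24/58 = 12/29

P(Pass|Employed) = 12/29 ≈ 41.38%


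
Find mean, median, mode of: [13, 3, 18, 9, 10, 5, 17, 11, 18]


Sorted: [3, 5, 9, 10, 11, 13, 17, 18, 18]
Mean = 104/9
Median = 11
Freq: {13: 1, 3: 1, 18: 2, 9: 1, 10: 1, 5: 1, 17: 1, 11: 1}
Mode: [18]

Mean=104/9, Median=11, Mode=18


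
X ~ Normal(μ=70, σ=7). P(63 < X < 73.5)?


z₁=(63-70)/7=-1.0, z₂=(73.5-70)/7=0.5
P = Φ(0.5) - Φ(-1.0) = 0.691462 - 0.158655 = 0.532807 ≈ 0.5328

P(63 < X < 73.5) ≈ 0.5328


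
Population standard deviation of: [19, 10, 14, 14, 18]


Mean = 75/5 = 15
  (19-15)²=16
  (10-15)²=25
  (14-15)²=1
  (14-15)²=1
  (18-15)²=9
Σ(x-μ)² = 52
σ² = 52/5

σ = √(52/5) ≈ 3.2249


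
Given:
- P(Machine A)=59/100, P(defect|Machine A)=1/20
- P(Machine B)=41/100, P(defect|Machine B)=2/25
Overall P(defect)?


P(B) = Σ P(B|Aᵢ)×P(Aᵢ)
  1/20×59/100 = 59/2000
  2/25×41/100 = 41/1250
Sum = 623/10000

P(defect) = 623/10000 ≈ 6.23%


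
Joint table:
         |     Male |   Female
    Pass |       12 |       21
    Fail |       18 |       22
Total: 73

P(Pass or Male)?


P(Pass∨Male) = P(Pass) + P(Male) - P(Pass∧Male)
= (33 + 30 - 12)/73 = 51/73

P = 51/73 ≈ 69.86%


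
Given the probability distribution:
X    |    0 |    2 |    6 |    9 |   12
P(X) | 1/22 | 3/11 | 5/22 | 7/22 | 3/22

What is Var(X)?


E[X] = 141/22
E[X²] = 1203/22
Var(X) = E[X²] - (E[X])² = 1203/22 - 19881/484 = 6585/484

Var(X) = 6585/484 ≈ 13.6054


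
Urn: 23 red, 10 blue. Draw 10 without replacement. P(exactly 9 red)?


Hypergeometric: C(23,9)×C(10,1)/C(33,10)
= 817190×10/92561040 = 37145/420732

P(X=9) = 37145/420732 ≈ 8.83%


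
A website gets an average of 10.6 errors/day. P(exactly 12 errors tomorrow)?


Poisson(λ=10.6): P(X=12) = e^(-λ)×λ^k/k!
= e^(-10.6) × 10.6^12 / 12!
≈ 2.491600973e-05 × 2.01219647184e+12 / 479001600 ≈ 0.104668

P(X=12) ≈ 0.104668 ≈ 10.47%


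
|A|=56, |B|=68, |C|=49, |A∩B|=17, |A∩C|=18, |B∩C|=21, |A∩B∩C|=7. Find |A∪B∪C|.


|A∪B∪C| = 56+68+49-17-18-21+7 = 124

|A∪B∪C| = 124


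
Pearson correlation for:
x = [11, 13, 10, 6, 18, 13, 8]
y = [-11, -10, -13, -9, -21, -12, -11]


n=7, Σx=79, Σy=-87, Σxy=-1057, Σx²=983, Σy²=1177
r = (7×(-1057) - 79×(-87))/√((7×983 - 79²)(7×1177 - (-87)²))
= -526/√(640×670) = -526/√428800 ≈ -526/654.8282 ≈ -0.8033

r ≈ -0.8033


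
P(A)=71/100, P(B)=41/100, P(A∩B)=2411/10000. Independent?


P(A)×P(B) = 2911/10000
P(A∩B) = 2411/10000
Not equal → NOT independent

No, not independent


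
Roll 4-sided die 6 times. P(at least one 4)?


P(no 4)^6 = (3/4)^6 = 729/4096
P(≥1) = 1 - 729/4096 = 3367/4096

P = 3367/4096 ≈ 82.20%


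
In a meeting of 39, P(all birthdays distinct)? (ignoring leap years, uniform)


P(all different) = Π(365-i)/365 for i=0..38
= (365/365)×(364/365)×...×(327/365)
= 0.121780

P ≈ 0.1218 ≈ 12.18%


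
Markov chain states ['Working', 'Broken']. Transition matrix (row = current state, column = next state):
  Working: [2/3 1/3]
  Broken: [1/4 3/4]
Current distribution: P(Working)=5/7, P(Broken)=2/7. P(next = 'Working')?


P(next=Working) = Σᵢ P(now=i)×P(i→Working)
= 5/7×2/3 + 2/7×1/4
= 10/21 + 1/14 = 23/42

P = 23/42 ≈ 0.5476


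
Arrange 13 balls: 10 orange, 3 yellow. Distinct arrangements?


13!/(10!×3!) = 286

286


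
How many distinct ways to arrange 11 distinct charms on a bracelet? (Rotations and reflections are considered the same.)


Free circular arrangements: rotations and reflections both identified.
(n-1)!/2 = 10!/2 = 3628800/2 = 1814400

1814400


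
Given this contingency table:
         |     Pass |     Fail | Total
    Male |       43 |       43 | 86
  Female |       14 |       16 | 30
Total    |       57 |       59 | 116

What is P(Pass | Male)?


P(Pass | Male) = 43/(43+43) = 43/86 = 1/2

P(Pass|Male) = 1/2 ≈ 50.00%


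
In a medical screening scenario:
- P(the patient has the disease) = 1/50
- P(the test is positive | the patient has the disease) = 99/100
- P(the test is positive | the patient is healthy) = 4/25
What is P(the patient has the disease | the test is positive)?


Using Bayes' theorem:
P(A|B) = P(B|A)·P(A) / P(B)

P(the test is positive) = 99/100 × 1/50 + 4/25 × 49/50
= 99/5000 + 98/625 = 883/5000

P(the patient has the disease|the test is positive) = (99/5000) / (883/5000) = 99/883

P(the patient has the disease|the test is positive) = 99/883 ≈ 11.21%


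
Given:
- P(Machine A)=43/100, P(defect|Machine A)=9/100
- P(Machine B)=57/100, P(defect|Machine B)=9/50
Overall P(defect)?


P(B) = Σ P(B|Aᵢ)×P(Aᵢ)
  9/100×43/100 = 387/10000
  9/50×57/100 = 513/5000
Sum = 1413/10000

P(defect) = 1413/10000 ≈ 14.13%


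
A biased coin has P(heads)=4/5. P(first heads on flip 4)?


Geometric: P(X=4) = (1-p)^(k-1)×p = (1/5)^3×4/5 = 4/625

P(X=4) = 4/625 ≈ 0.64%


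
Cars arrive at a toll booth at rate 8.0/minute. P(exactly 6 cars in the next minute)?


Poisson(λ=8.0): P(X=6) = e^(-λ)×λ^k/k!
= e^(-8.0) × 8.0^6 / 6!
≈ 0.0003354626279 × 262144 / 720 ≈ 0.122138

P(X=6) ≈ 0.122138 ≈ 12.21%


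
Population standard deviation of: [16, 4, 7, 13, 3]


Mean = 43/5
  (16-43/5)²=1369/25
  (4-43/5)²=529/25
  (7-43/5)²=64/25
  (13-43/5)²=484/25
  (3-43/5)²=784/25
Σ(x-μ)² = 646/5
σ² = (646/5)/5 = 646/25

σ = √(646/25) ≈ 5.0833


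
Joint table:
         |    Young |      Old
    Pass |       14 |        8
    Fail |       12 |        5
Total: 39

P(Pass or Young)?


P(Pass∨Young) = P(Pass) + P(Young) - P(Pass∧Young)
= (22 + 26 - 14)/39 = 34/39

P = 34/39 ≈ 87.18%


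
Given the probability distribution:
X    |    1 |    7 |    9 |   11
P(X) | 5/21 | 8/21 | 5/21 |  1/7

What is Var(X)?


E[X] = 139/21
E[X²] = 1165/21
Var(X) = E[X²] - (E[X])² = 1165/21 - 19321/441 = 5144/441

Var(X) = 5144/441 ≈ 11.6644


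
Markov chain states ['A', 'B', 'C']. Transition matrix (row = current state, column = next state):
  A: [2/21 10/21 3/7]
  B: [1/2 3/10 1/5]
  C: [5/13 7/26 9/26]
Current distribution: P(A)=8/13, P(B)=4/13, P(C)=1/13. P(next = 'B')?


P(next=B) = Σᵢ P(now=i)×P(i→B)
= 8/13×10/21 + 4/13×3/10 + 1/13×7/26
= 80/273 + 6/65 + 7/338 = 14411/35490

P = 14411/35490 ≈ 0.4061


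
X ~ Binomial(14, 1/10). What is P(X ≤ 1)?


P(X ≤ 1) = Σ P(X=i) for i=0..1
P(X=0) = 22876792454961/100000000000000
P(X=1) = 17793060798303/50000000000000
Sum = 58462914051567/100000000000000

P(X ≤ 1) = 58462914051567/100000000000000 ≈ 58.46%


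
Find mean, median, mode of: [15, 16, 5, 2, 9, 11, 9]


Sorted: [2, 5, 9, 9, 11, 15, 16]
Mean = 67/7
Median = 9
Freq: {15: 1, 16: 1, 5: 1, 2: 1, 9: 2, 11: 1}
Mode: [9]

Mean=67/7, Median=9, Mode=9


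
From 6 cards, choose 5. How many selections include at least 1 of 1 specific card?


Complement: C(6,5) - C(5,5) = 6 - 1 = 5

5


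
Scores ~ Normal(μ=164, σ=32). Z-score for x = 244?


z = (x - μ)/σ = (244 - 164)/32 = 2.5

z = 2.5


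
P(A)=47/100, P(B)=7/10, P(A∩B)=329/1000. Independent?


P(A)×P(B) = 329/1000
P(A∩B) = 329/1000
Equal ✓ → Independent

Yes, independent


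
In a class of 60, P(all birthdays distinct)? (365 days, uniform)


P(all different) = Π(365-i)/365 for i=0..59
= (365/365)×(364/365)×...×(306/365)
= 0.005877

P ≈ 0.0059 ≈ 0.59%


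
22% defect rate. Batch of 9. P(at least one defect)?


P(all good) = (39/50)^9 = 208728361158759/1953125000000000
P(≥1 defect) = 1744396638841241/1953125000000000

P = 1744396638841241/1953125000000000 ≈ 89.31%


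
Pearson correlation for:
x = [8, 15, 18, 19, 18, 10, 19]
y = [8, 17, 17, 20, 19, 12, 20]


n=7, Σx=107, Σy=113, Σxy=1847, Σx²=1759, Σy²=1947
r = (7×1847 - 107×113)/√((7×1759 - 107²)(7×1947 - 113²))
= 838/√(864×860) = 838/√743040 ≈ 838/861.9977 ≈ 0.9722

r ≈ 0.9722


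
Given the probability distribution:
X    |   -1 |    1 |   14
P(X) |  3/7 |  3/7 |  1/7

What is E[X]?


E[X] = Σ x·P(X=x)
= (-1)×(3/7) + (1)×(3/7) + (14)×(1/7)
= 2

E[X] = 2


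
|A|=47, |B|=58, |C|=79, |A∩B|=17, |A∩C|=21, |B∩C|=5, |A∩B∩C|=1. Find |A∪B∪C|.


|A∪B∪C| = 47+58+79-17-21-5+1 = 142

|A∪B∪C| = 142


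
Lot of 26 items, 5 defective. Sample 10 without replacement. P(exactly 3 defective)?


Hypergeometric: C(5,3)×C(21,7)/C(26,10)
= 10×116280/5311735 = 720/3289

P(X=3) = 720/3289 ≈ 21.89%


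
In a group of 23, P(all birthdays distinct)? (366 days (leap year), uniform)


P(all different) = Π(366-i)/366 for i=0..22
= (366/366)×(365/366)×...×(344/366)
= 0.493677

P ≈ 0.4937 ≈ 49.37%


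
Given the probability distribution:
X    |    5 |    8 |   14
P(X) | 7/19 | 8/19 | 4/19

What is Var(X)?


E[X] = 155/19
E[X²] = 1471/19
Var(X) = E[X²] - (E[X])² = 1471/19 - 24025/361 = 3924/361

Var(X) = 3924/361 ≈ 10.8698


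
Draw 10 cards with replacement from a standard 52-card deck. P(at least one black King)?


P(not a black King) = 50/52 = 25/26
P(none in 10 draws) = (25/26)^10 = 95367431640625/141167095653376
P(≥1 black King) = 1 - 95367431640625/141167095653376 = 45799664012751/141167095653376

P = 45799664012751/141167095653376 ≈ 32.44%


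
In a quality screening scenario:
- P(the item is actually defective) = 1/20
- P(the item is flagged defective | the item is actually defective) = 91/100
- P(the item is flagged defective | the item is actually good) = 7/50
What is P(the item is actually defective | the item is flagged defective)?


Using Bayes' theorem:
P(A|B) = P(B|A)·P(A) / P(B)

P(the item is flagged defective) = 91/100 × 1/20 + 7/50 × 19/20
= 91/2000 + 133/1000 = 357/2000

P(the item is actually defective|the item is flagged defective) = (91/2000) / (357/2000) = 13/51

P(the item is actually defective|the item is flagged defective) = 13/51 ≈ 25.49%


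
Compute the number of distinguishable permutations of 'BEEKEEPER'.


Letters: 9, freq: {'B': 1, 'E': 5, 'K': 1, 'P': 1, 'R': 1}
9!/(1!×5!×1!×1!×1!) = 362880/120 = 3024

3024


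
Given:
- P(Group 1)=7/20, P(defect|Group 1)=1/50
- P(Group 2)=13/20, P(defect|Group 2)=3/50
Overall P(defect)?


P(B) = Σ P(B|Aᵢ)×P(Aᵢ)
  1/50×7/20 = 7/1000
  3/50×13/20 = 39/1000
Sum = 23/500

P(defect) = 23/500 ≈ 4.60%


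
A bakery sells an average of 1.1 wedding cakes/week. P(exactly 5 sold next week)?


Poisson(λ=1.1): P(X=5) = e^(-λ)×λ^k/k!
= e^(-1.1) × 1.1^5 / 5!
≈ 0.3328710837 × 1.61051 / 120 ≈ 0.004467

P(X=5) ≈ 0.004467 ≈ 0.45%


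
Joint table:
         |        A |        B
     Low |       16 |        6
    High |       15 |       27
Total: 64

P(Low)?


P(Low) = (16+6)/64 = 22/64 = 11/32

P(Low) = 11/32 ≈ 34.38%


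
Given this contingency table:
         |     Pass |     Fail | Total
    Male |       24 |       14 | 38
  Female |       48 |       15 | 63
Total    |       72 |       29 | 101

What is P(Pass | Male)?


P(Pass | Male) = 24/(24+14) = 24/38 = 12/19

P(Pass|Male) = 12/19 ≈ 63.16%


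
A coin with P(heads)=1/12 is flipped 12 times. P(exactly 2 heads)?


Binomial: P(X=2) = C(12,2)×p^2×(1-p)^10
= 66 × 1/144 × 25937424601/61917364224 = 285311670611/1486016741376

P(X=2) = 285311670611/1486016741376 ≈ 19.20%


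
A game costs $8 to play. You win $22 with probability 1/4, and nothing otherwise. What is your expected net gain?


E[gain] = (22-8)×1/4 + (-8)×3/4
= 7/2 - 6 = -5/2

Expected net gain = $-5/2 ≈ $-2.50


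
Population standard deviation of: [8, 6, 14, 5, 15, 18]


Mean = 66/6 = 11
  (8-11)²=9
  (6-11)²=25
  (14-11)²=9
  (5-11)²=36
  (15-11)²=16
  (18-11)²=49
Σ(x-μ)² = 144
σ² = 144/6 = 24

σ = √(24) ≈ 4.8990


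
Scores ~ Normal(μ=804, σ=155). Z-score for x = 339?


z = (x - μ)/σ = (339 - 804)/155 = -3.0

z = -3.0


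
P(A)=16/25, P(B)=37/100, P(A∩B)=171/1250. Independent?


P(A)×P(B) = 148/625
P(A∩B) = 171/1250
Not equal → NOT independent

No, not independent


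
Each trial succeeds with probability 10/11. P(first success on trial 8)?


Geometric: P(X=8) = (1-p)^(k-1)×p = (1/11)^7×10/11 = 10/214358881

P(X=8) = 10/214358881 ≈ 0.00%


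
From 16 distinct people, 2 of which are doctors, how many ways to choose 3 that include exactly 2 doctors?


Choose 2 of the 2 doctors and 1 of the other 14 people:
C(2,2)×C(14,1) = 1×14 = 14

14


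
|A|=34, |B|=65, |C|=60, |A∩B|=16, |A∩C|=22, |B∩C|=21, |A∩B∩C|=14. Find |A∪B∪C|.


|A∪B∪C| = 34+65+60-16-22-21+14 = 114

|A∪B∪C| = 114


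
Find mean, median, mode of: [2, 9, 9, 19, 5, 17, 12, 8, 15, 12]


Sorted: [2, 5, 8, 9, 9, 12, 12, 15, 17, 19]
Mean = 108/10 = 54/5
Median = 21/2
Freq: {2: 1, 9: 2, 19: 1, 5: 1, 17: 1, 12: 2, 8: 1, 15: 1}
Mode: [9, 12]

Mean=54/5, Median=21/2, Mode=[9, 12]


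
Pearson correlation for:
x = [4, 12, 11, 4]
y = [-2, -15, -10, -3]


n=4, Σx=31, Σy=-30, Σxy=-310, Σx²=297, Σy²=338
r = (4×(-310) - 31×(-30))/√((4×297 - 31²)(4×338 - (-30)²))
= -310/√(227×452) = -310/√102604 ≈ -310/320.3186 ≈ -0.9678

r ≈ -0.9678


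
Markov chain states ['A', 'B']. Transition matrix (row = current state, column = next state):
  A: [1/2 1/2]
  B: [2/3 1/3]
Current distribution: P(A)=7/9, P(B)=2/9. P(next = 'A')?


P(next=A) = Σᵢ P(now=i)×P(i→A)
= 7/9×1/2 + 2/9×2/3
= 7/18 + 4/27 = 29/54

P = 29/54 ≈ 0.5370


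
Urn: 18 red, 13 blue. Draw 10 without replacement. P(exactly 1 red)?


Hypergeometric: C(18,1)×C(13,9)/C(31,10)
= 18×715/44352165 = 6/20677

P(X=1) = 6/20677 ≈ 0.03%


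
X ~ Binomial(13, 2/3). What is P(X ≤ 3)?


P(X ≤ 3) = Σ P(X=i) for i=0..3
P(X=0) = 1/1594323
P(X=1) = 26/1594323
P(X=2) = 104/531441
P(X=3) = 2288/1594323
Sum = 2627/1594323

P(X ≤ 3) = 2627/1594323 ≈ 0.16%


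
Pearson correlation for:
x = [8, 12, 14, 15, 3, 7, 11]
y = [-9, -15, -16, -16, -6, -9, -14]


n=7, Σx=70, Σy=-85, Σxy=-951, Σx²=808, Σy²=1131
r = (7×(-951) - 70×(-85))/√((7×808 - 70²)(7×1131 - (-85)²))
= -707/√(756×692) = -707/√523152 ≈ -707/723.2925 ≈ -0.9775

r ≈ -0.9775


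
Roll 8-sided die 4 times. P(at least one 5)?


P(no 5)^4 = (7/8)^4 = 2401/4096
P(≥1) = 1 - 2401/4096 = 1695/4096

P = 1695/4096 ≈ 41.38%


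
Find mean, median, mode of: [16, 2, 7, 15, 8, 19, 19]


Sorted: [2, 7, 8, 15, 16, 19, 19]
Mean = 86/7
Median = 15
Freq: {16: 1, 2: 1, 7: 1, 15: 1, 8: 1, 19: 2}
Mode: [19]

Mean=86/7, Median=15, Mode=19
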